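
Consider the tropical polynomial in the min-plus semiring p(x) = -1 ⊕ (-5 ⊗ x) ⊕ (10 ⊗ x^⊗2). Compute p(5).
p(5) = -1

A tropical monomial a ⊗ x^⊗i evaluates to a + i · x. Evaluating each term at x = 5:
  Term 0 contributes -1 + 0 · 5 = -1
  Term 1 contributes -5 + 1 · 5 = 0
  Term 2 contributes 10 + 2 · 5 = 20
p(5) = ⊕ of these = min[-1, 0, 20] = -1.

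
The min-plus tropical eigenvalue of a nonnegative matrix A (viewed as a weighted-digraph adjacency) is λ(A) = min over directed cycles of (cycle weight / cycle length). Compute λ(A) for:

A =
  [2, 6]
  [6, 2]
λ(A) = 2

Enumerate directed cycles and compute their means (weight / length). Sample:
  cycle 0 → 0: weight = 2, length = 1, mean = 2/1 ≈ 2.000
  cycle 1 → 1: weight = 2, length = 1, mean = 2/1 ≈ 2.000
  cycle 0 → 1 → 0: weight = 12, length = 2, mean = 12/2 ≈ 6.000
  cycle 1 → 0 → 1: weight = 12, length = 2, mean = 12/2 ≈ 6.000
Minimum mean = 2.000, attained e.g. along the cycle 0 → 0 with weight 2 and length 1. So λ(A) = 2/1 = 2.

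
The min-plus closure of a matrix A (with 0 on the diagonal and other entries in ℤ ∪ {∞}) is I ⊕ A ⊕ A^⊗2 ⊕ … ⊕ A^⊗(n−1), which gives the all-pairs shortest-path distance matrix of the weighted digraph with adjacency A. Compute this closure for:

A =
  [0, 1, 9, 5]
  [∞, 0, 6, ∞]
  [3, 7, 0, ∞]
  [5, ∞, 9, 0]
Closure =
  [0, 1, 7, 5]
  [9, 0, 6, 14]
  [3, 4, 0, 8]
  [5, 6, 9, 0]

This is the Floyd-Warshall all-pairs shortest-path computation. For each intermediate vertex k = 0, 1, …, 3, update dist[i][j] ← min(dist[i][j], dist[i][k] + dist[k][j]). The final matrix gives, for each (i, j), the minimum total weight of any directed path from i to j (possibly empty when i = j).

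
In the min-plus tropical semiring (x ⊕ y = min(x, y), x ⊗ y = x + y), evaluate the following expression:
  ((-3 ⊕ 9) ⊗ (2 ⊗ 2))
((-3 ⊕ 9) ⊗ (2 ⊗ 2)) = 1

Expand innermost to outermost. Recall ⊕ takes the minimum of its arguments and ⊗ takes their sum. Working out the expression ((-3 ⊕ 9) ⊗ (2 ⊗ 2)) gives 1.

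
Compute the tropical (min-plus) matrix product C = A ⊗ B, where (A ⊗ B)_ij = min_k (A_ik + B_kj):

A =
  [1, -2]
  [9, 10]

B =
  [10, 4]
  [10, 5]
A ⊗ B =
  [8, 3]
  [19, 13]

Apply the min-plus product entry-by-entry:
  C[0][0] = min over k of (A[0][0] + B[0][0] = 1 + 10 = 11, A[0][1] + B[1][0] = -2 + 10 = 8) = 8 (attained at k = 1)
  C[0][1] = min over k of (A[0][0] + B[0][1] = 1 + 4 = 5, A[0][1] + B[1][1] = -2 + 5 = 3) = 3 (attained at k = 1)
  C[1][0] = min over k of (A[1][0] + B[0][0] = 9 + 10 = 19, A[1][1] + B[1][0] = 10 + 10 = 20) = 19 (attained at k = 0)
  C[1][1] = min over k of (A[1][0] + B[0][1] = 9 + 4 = 13, A[1][1] + B[1][1] = 10 + 5 = 15) = 13 (attained at k = 0)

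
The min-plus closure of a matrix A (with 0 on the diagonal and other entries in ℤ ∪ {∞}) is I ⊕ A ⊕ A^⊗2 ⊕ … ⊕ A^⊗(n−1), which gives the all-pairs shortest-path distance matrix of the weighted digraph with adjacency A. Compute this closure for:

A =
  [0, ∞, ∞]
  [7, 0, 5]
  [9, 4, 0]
Closure =
  [0, ∞, ∞]
  [7, 0, 5]
  [9, 4, 0]

This is the Floyd-Warshall all-pairs shortest-path computation. For each intermediate vertex k = 0, 1, …, 2, update dist[i][j] ← min(dist[i][j], dist[i][k] + dist[k][j]). The final matrix gives, for each (i, j), the minimum total weight of any directed path from i to j (possibly empty when i = j).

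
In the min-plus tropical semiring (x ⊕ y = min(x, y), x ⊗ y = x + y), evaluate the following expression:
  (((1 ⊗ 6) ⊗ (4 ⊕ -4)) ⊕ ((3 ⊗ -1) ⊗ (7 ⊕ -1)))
(((1 ⊗ 6) ⊗ (4 ⊕ -4)) ⊕ ((3 ⊗ -1) ⊗ (7 ⊕ -1))) = 1

Expand innermost to outermost. Recall ⊕ takes the minimum of its arguments and ⊗ takes their sum. Working out the expression (((1 ⊗ 6) ⊗ (4 ⊕ -4)) ⊕ ((3 ⊗ -1) ⊗ (7 ⊕ -1))) gives 1.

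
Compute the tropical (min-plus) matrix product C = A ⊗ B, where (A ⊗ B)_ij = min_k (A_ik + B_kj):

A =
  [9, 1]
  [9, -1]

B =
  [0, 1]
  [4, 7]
A ⊗ B =
  [5, 8]
  [3, 6]

Apply the min-plus product entry-by-entry:
  C[0][0] = min over k of (A[0][0] + B[0][0] = 9 + 0 = 9, A[0][1] + B[1][0] = 1 + 4 = 5) = 5 (attained at k = 1)
  C[0][1] = min over k of (A[0][0] + B[0][1] = 9 + 1 = 10, A[0][1] + B[1][1] = 1 + 7 = 8) = 8 (attained at k = 1)
  C[1][0] = min over k of (A[1][0] + B[0][0] = 9 + 0 = 9, A[1][1] + B[1][0] = -1 + 4 = 3) = 3 (attained at k = 1)
  C[1][1] = min over k of (A[1][0] + B[0][1] = 9 + 1 = 10, A[1][1] + B[1][1] = -1 + 7 = 6) = 6 (attained at k = 1)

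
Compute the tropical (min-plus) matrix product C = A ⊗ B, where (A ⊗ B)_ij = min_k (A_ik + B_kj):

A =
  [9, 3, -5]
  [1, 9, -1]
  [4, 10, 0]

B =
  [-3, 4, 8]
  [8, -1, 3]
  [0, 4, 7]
A ⊗ B =
  [-5, -1, 2]
  [-2, 3, 6]
  [0, 4, 7]

Apply the min-plus product entry-by-entry:
  C[0][0] = min over k of (A[0][0] + B[0][0] = 9 + -3 = 6, A[0][1] + B[1][0] = 3 + 8 = 11, A[0][2] + B[2][0] = -5 + 0 = -5) = -5 (attained at k = 2)
  C[0][1] = min over k of (A[0][0] + B[0][1] = 9 + 4 = 13, A[0][1] + B[1][1] = 3 + -1 = 2, A[0][2] + B[2][1] = -5 + 4 = -1) = -1 (attained at k = 2)
  C[0][2] = min over k of (A[0][0] + B[0][2] = 9 + 8 = 17, A[0][1] + B[1][2] = 3 + 3 = 6, A[0][2] + B[2][2] = -5 + 7 = 2) = 2 (attained at k = 2)
  C[1][0] = min over k of (A[1][0] + B[0][0] = 1 + -3 = -2, A[1][1] + B[1][0] = 9 + 8 = 17, A[1][2] + B[2][0] = -1 + 0 = -1) = -2 (attained at k = 0)
  C[1][1] = min over k of (A[1][0] + B[0][1] = 1 + 4 = 5, A[1][1] + B[1][1] = 9 + -1 = 8, A[1][2] + B[2][1] = -1 + 4 = 3) = 3 (attained at k = 2)
  C[1][2] = min over k of (A[1][0] + B[0][2] = 1 + 8 = 9, A[1][1] + B[1][2] = 9 + 3 = 12, A[1][2] + B[2][2] = -1 + 7 = 6) = 6 (attained at k = 2)
  C[2][0] = min over k of (A[2][0] + B[0][0] = 4 + -3 = 1, A[2][1] + B[1][0] = 10 + 8 = 18, A[2][2] + B[2][0] = 0 + 0 = 0) = 0 (attained at k = 2)
  C[2][1] = min over k of (A[2][0] + B[0][1] = 4 + 4 = 8, A[2][1] + B[1][1] = 10 + -1 = 9, A[2][2] + B[2][1] = 0 + 4 = 4) = 4 (attained at k = 2)
  C[2][2] = min over k of (A[2][0] + B[0][2] = 4 + 8 = 12, A[2][1] + B[1][2] = 10 + 3 = 13, A[2][2] + B[2][2] = 0 + 7 = 7) = 7 (attained at k = 2)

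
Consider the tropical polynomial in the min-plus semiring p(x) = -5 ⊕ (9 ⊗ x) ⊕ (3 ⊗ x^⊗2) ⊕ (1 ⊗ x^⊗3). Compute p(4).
p(4) = -5

A tropical monomial a ⊗ x^⊗i evaluates to a + i · x. Evaluating each term at x = 4:
  Term 0 contributes -5 + 0 · 4 = -5
  Term 1 contributes 9 + 1 · 4 = 13
  Term 2 contributes 3 + 2 · 4 = 11
  Term 3 contributes 1 + 3 · 4 = 13
p(4) = ⊕ of these = min[-5, 13, 11, 13] = -5.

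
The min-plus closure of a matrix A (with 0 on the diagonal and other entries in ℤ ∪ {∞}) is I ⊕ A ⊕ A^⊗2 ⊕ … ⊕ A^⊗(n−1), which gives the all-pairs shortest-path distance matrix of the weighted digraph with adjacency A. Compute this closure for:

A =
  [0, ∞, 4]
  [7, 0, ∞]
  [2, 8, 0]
Closure =
  [0, 12, 4]
  [7, 0, 11]
  [2, 8, 0]

This is the Floyd-Warshall all-pairs shortest-path computation. For each intermediate vertex k = 0, 1, …, 2, update dist[i][j] ← min(dist[i][j], dist[i][k] + dist[k][j]). The final matrix gives, for each (i, j), the minimum total weight of any directed path from i to j (possibly empty when i = j).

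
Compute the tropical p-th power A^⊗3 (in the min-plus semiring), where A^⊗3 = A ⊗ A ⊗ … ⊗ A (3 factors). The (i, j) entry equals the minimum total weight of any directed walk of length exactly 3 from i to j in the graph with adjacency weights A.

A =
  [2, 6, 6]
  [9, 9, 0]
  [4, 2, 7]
A^⊗3 =
  [6, 8, 8]
  [6, 9, 2]
  [6, 4, 9]

Each entry (A^⊗3)_ij equals the minimum over all length-3 walks i = v_0 → v_1 → … → v_3 = j of Σ_t A[v_t][v_{t+1}]. For example, for (i, j) = (0, 2) we minimise over 9 possible intermediate vertex sequences; the minimum is 8, attained along the walk 0 → 0 → 1 → 2.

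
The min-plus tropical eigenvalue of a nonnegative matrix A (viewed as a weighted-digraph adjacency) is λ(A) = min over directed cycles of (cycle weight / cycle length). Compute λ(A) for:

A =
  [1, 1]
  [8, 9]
λ(A) = 1

Enumerate directed cycles and compute their means (weight / length). Sample:
  cycle 0 → 0: weight = 1, length = 1, mean = 1/1 ≈ 1.000
  cycle 1 → 1: weight = 9, length = 1, mean = 9/1 ≈ 9.000
  cycle 0 → 1 → 0: weight = 9, length = 2, mean = 9/2 ≈ 4.500
  cycle 1 → 0 → 1: weight = 9, length = 2, mean = 9/2 ≈ 4.500
Minimum mean = 1.000, attained e.g. along the cycle 0 → 0 with weight 1 and length 1. So λ(A) = 1/1 = 1.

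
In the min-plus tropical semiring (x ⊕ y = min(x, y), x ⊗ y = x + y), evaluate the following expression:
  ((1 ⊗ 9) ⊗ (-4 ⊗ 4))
((1 ⊗ 9) ⊗ (-4 ⊗ 4)) = 10

Expand innermost to outermost. Recall ⊕ takes the minimum of its arguments and ⊗ takes their sum. Working out the expression ((1 ⊗ 9) ⊗ (-4 ⊗ 4)) gives 10.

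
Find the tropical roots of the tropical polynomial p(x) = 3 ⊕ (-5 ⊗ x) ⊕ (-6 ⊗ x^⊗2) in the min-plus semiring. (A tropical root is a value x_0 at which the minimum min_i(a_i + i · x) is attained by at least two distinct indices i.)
Roots: {1, 8}

Each tropical root is a break point of the lower envelope of the lines y = a_i + i · x (there are 3 lines, with slopes 0, 1, ..., 2). Only the lines that attain the minimum somewhere contribute to roots; other lines are dominated. Here the surviving (envelope) indices are i = 2, i = 1, i = 0.
Intersections between consecutive envelope lines give the roots: for adjacent envelope indices i < j the intersection is x = (a_i − a_j) / (j − i). Reading off the sorted break points: {1, 8}.
Verification: at each break x_0, at least two indices attain the minimum of min_i(a_i + i · x_0).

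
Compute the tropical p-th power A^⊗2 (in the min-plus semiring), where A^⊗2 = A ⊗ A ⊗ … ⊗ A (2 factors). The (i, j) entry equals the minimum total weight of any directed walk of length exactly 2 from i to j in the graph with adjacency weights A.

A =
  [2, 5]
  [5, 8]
A^⊗2 =
  [4, 7]
  [7, 10]

Each entry (A^⊗2)_ij equals the minimum over all length-2 walks i = v_0 → v_1 → … → v_2 = j of Σ_t A[v_t][v_{t+1}]. For example, for (i, j) = (0, 1) we minimise over 2 possible intermediate vertex sequences; the minimum is 7, attained along the walk 0 → 0 → 1.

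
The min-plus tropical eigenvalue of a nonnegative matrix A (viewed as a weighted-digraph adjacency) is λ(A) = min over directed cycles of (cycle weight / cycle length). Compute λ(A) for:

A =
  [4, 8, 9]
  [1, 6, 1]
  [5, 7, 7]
λ(A) = 4

Enumerate directed cycles and compute their means (weight / length). Sample:
  cycle 0 → 0: weight = 4, length = 1, mean = 4/1 ≈ 4.000
  cycle 1 → 1: weight = 6, length = 1, mean = 6/1 ≈ 6.000
  cycle 2 → 2: weight = 7, length = 1, mean = 7/1 ≈ 7.000
  cycle 0 → 1 → 0: weight = 9, length = 2, mean = 9/2 ≈ 4.500
  cycle 0 → 2 → 0: weight = 14, length = 2, mean = 14/2 ≈ 7.000
  cycle 1 → 0 → 1: weight = 9, length = 2, mean = 9/2 ≈ 4.500
Minimum mean = 4.000, attained e.g. along the cycle 0 → 0 with weight 4 and length 1. So λ(A) = 4/1 = 4.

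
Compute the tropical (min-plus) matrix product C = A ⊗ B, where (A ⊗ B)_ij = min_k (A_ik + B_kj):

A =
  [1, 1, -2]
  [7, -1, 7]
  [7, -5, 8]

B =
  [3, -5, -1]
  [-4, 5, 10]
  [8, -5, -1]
A ⊗ B =
  [-3, -7, -3]
  [-5, 2, 6]
  [-9, 0, 5]

Apply the min-plus product entry-by-entry:
  C[0][0] = min over k of (A[0][0] + B[0][0] = 1 + 3 = 4, A[0][1] + B[1][0] = 1 + -4 = -3, A[0][2] + B[2][0] = -2 + 8 = 6) = -3 (attained at k = 1)
  C[0][1] = min over k of (A[0][0] + B[0][1] = 1 + -5 = -4, A[0][1] + B[1][1] = 1 + 5 = 6, A[0][2] + B[2][1] = -2 + -5 = -7) = -7 (attained at k = 2)
  C[0][2] = min over k of (A[0][0] + B[0][2] = 1 + -1 = 0, A[0][1] + B[1][2] = 1 + 10 = 11, A[0][2] + B[2][2] = -2 + -1 = -3) = -3 (attained at k = 2)
  C[1][0] = min over k of (A[1][0] + B[0][0] = 7 + 3 = 10, A[1][1] + B[1][0] = -1 + -4 = -5, A[1][2] + B[2][0] = 7 + 8 = 15) = -5 (attained at k = 1)
  C[1][1] = min over k of (A[1][0] + B[0][1] = 7 + -5 = 2, A[1][1] + B[1][1] = -1 + 5 = 4, A[1][2] + B[2][1] = 7 + -5 = 2) = 2 (attained at k = 0)
  C[1][2] = min over k of (A[1][0] + B[0][2] = 7 + -1 = 6, A[1][1] + B[1][2] = -1 + 10 = 9, A[1][2] + B[2][2] = 7 + -1 = 6) = 6 (attained at k = 0)
  C[2][0] = min over k of (A[2][0] + B[0][0] = 7 + 3 = 10, A[2][1] + B[1][0] = -5 + -4 = -9, A[2][2] + B[2][0] = 8 + 8 = 16) = -9 (attained at k = 1)
  C[2][1] = min over k of (A[2][0] + B[0][1] = 7 + -5 = 2, A[2][1] + B[1][1] = -5 + 5 = 0, A[2][2] + B[2][1] = 8 + -5 = 3) = 0 (attained at k = 1)
  C[2][2] = min over k of (A[2][0] + B[0][2] = 7 + -1 = 6, A[2][1] + B[1][2] = -5 + 10 = 5, A[2][2] + B[2][2] = 8 + -1 = 7) = 5 (attained at k = 1)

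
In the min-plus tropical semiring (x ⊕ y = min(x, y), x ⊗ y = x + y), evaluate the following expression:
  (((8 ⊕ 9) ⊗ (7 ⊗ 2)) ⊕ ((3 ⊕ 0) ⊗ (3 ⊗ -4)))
(((8 ⊕ 9) ⊗ (7 ⊗ 2)) ⊕ ((3 ⊕ 0) ⊗ (3 ⊗ -4))) = -1

Expand innermost to outermost. Recall ⊕ takes the minimum of its arguments and ⊗ takes their sum. Working out the expression (((8 ⊕ 9) ⊗ (7 ⊗ 2)) ⊕ ((3 ⊕ 0) ⊗ (3 ⊗ -4))) gives -1.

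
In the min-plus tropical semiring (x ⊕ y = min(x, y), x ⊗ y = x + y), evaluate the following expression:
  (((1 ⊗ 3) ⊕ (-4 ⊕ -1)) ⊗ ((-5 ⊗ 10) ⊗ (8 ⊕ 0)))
(((1 ⊗ 3) ⊕ (-4 ⊕ -1)) ⊗ ((-5 ⊗ 10) ⊗ (8 ⊕ 0))) = 1

Expand innermost to outermost. Recall ⊕ takes the minimum of its arguments and ⊗ takes their sum. Working out the expression (((1 ⊗ 3) ⊕ (-4 ⊕ -1)) ⊗ ((-5 ⊗ 10) ⊗ (8 ⊕ 0))) gives 1.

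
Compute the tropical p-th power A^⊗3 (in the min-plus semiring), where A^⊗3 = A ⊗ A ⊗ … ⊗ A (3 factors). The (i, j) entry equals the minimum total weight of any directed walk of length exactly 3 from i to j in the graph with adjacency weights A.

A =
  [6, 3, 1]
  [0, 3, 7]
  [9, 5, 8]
A^⊗3 =
  [6, 6, 4]
  [3, 6, 4]
  [8, 8, 6]

Each entry (A^⊗3)_ij equals the minimum over all length-3 walks i = v_0 → v_1 → … → v_3 = j of Σ_t A[v_t][v_{t+1}]. For example, for (i, j) = (0, 2) we minimise over 9 possible intermediate vertex sequences; the minimum is 4, attained along the walk 0 → 1 → 0 → 2.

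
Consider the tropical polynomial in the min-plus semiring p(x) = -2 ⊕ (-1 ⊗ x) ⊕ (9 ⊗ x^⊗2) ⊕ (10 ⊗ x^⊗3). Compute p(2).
p(2) = -2

A tropical monomial a ⊗ x^⊗i evaluates to a + i · x. Evaluating each term at x = 2:
  Term 0 contributes -2 + 0 · 2 = -2
  Term 1 contributes -1 + 1 · 2 = 1
  Term 2 contributes 9 + 2 · 2 = 13
  Term 3 contributes 10 + 3 · 2 = 16
p(2) = ⊕ of these = min[-2, 1, 13, 16] = -2.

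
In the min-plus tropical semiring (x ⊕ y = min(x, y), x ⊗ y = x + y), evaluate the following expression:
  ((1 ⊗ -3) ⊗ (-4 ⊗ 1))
((1 ⊗ -3) ⊗ (-4 ⊗ 1)) = -5

Expand innermost to outermost. Recall ⊕ takes the minimum of its arguments and ⊗ takes their sum. Working out the expression ((1 ⊗ -3) ⊗ (-4 ⊗ 1)) gives -5.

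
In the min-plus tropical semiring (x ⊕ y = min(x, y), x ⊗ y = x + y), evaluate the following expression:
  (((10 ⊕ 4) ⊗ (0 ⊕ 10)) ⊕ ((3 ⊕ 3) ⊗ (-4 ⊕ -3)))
(((10 ⊕ 4) ⊗ (0 ⊕ 10)) ⊕ ((3 ⊕ 3) ⊗ (-4 ⊕ -3))) = -1

Expand innermost to outermost. Recall ⊕ takes the minimum of its arguments and ⊗ takes their sum. Working out the expression (((10 ⊕ 4) ⊗ (0 ⊕ 10)) ⊕ ((3 ⊕ 3) ⊗ (-4 ⊕ -3))) gives -1.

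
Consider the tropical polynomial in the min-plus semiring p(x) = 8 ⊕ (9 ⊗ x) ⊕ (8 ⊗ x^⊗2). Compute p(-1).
p(-1) = 6

A tropical monomial a ⊗ x^⊗i evaluates to a + i · x. Evaluating each term at x = -1:
  Term 0 contributes 8 + 0 · -1 = 8
  Term 1 contributes 9 + 1 · -1 = 8
  Term 2 contributes 8 + 2 · -1 = 6
p(-1) = ⊕ of these = min[8, 8, 6] = 6.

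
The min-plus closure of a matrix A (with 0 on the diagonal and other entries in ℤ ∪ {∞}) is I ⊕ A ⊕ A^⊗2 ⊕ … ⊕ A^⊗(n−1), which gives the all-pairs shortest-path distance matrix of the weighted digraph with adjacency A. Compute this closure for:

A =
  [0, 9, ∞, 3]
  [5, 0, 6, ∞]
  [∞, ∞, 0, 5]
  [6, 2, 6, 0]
Closure =
  [0, 5, 9, 3]
  [5, 0, 6, 8]
  [11, 7, 0, 5]
  [6, 2, 6, 0]

This is the Floyd-Warshall all-pairs shortest-path computation. For each intermediate vertex k = 0, 1, …, 3, update dist[i][j] ← min(dist[i][j], dist[i][k] + dist[k][j]). The final matrix gives, for each (i, j), the minimum total weight of any directed path from i to j (possibly empty when i = j).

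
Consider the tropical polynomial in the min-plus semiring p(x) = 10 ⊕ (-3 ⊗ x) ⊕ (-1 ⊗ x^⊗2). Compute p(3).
p(3) = 0

A tropical monomial a ⊗ x^⊗i evaluates to a + i · x. Evaluating each term at x = 3:
  Term 0 contributes 10 + 0 · 3 = 10
  Term 1 contributes -3 + 1 · 3 = 0
  Term 2 contributes -1 + 2 · 3 = 5
p(3) = ⊕ of these = min[10, 0, 5] = 0.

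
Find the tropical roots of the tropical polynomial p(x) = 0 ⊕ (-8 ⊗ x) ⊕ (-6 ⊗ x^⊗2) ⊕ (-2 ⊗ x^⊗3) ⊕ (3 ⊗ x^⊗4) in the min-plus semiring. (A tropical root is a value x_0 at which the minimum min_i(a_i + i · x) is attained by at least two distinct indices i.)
Roots: {-5, -4, -2, 8}

Each tropical root is a break point of the lower envelope of the lines y = a_i + i · x (there are 5 lines, with slopes 0, 1, ..., 4). Only the lines that attain the minimum somewhere contribute to roots; other lines are dominated. Here the surviving (envelope) indices are i = 4, i = 3, i = 2, i = 1, i = 0.
Intersections between consecutive envelope lines give the roots: for adjacent envelope indices i < j the intersection is x = (a_i − a_j) / (j − i). Reading off the sorted break points: {-5, -4, -2, 8}.
Verification: at each break x_0, at least two indices attain the minimum of min_i(a_i + i · x_0).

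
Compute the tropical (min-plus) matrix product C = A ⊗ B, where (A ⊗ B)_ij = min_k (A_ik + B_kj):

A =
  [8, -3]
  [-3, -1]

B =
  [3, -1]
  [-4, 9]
A ⊗ B =
  [-7, 6]
  [-5, -4]

Apply the min-plus product entry-by-entry:
  C[0][0] = min over k of (A[0][0] + B[0][0] = 8 + 3 = 11, A[0][1] + B[1][0] = -3 + -4 = -7) = -7 (attained at k = 1)
  C[0][1] = min over k of (A[0][0] + B[0][1] = 8 + -1 = 7, A[0][1] + B[1][1] = -3 + 9 = 6) = 6 (attained at k = 1)
  C[1][0] = min over k of (A[1][0] + B[0][0] = -3 + 3 = 0, A[1][1] + B[1][0] = -1 + -4 = -5) = -5 (attained at k = 1)
  C[1][1] = min over k of (A[1][0] + B[0][1] = -3 + -1 = -4, A[1][1] + B[1][1] = -1 + 9 = 8) = -4 (attained at k = 0)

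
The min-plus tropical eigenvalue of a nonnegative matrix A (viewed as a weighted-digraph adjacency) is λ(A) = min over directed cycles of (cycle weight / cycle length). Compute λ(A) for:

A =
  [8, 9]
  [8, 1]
λ(A) = 1

Enumerate directed cycles and compute their means (weight / length). Sample:
  cycle 0 → 0: weight = 8, length = 1, mean = 8/1 ≈ 8.000
  cycle 1 → 1: weight = 1, length = 1, mean = 1/1 ≈ 1.000
  cycle 0 → 1 → 0: weight = 17, length = 2, mean = 17/2 ≈ 8.500
  cycle 1 → 0 → 1: weight = 17, length = 2, mean = 17/2 ≈ 8.500
Minimum mean = 1.000, attained e.g. along the cycle 1 → 1 with weight 1 and length 1. So λ(A) = 1/1 = 1.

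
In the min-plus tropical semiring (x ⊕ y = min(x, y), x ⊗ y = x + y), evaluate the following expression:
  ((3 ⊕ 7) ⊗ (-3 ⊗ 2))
((3 ⊕ 7) ⊗ (-3 ⊗ 2)) = 2

Expand innermost to outermost. Recall ⊕ takes the minimum of its arguments and ⊗ takes their sum. Working out the expression ((3 ⊕ 7) ⊗ (-3 ⊗ 2)) gives 2.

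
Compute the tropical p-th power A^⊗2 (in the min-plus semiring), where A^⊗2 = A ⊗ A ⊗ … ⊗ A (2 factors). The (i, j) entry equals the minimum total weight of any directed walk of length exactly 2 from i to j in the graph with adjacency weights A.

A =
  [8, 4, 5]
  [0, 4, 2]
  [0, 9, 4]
A^⊗2 =
  [4, 8, 6]
  [2, 4, 5]
  [4, 4, 5]

Each entry (A^⊗2)_ij equals the minimum over all length-2 walks i = v_0 → v_1 → … → v_2 = j of Σ_t A[v_t][v_{t+1}]. For example, for (i, j) = (0, 2) we minimise over 3 possible intermediate vertex sequences; the minimum is 6, attained along the walk 0 → 1 → 2.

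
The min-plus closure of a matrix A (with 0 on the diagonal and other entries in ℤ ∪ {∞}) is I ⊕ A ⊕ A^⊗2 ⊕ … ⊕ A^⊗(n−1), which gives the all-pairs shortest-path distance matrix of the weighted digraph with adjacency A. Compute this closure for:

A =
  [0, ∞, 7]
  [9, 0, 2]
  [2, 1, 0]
Closure =
  [0, 8, 7]
  [4, 0, 2]
  [2, 1, 0]

This is the Floyd-Warshall all-pairs shortest-path computation. For each intermediate vertex k = 0, 1, …, 2, update dist[i][j] ← min(dist[i][j], dist[i][k] + dist[k][j]). The final matrix gives, for each (i, j), the minimum total weight of any directed path from i to j (possibly empty when i = j).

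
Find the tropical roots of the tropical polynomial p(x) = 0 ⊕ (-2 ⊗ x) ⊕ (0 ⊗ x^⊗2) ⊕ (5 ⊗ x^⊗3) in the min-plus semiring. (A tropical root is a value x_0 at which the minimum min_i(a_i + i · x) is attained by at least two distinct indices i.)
Roots: {-5, -2, 2}

Each tropical root is a break point of the lower envelope of the lines y = a_i + i · x (there are 4 lines, with slopes 0, 1, ..., 3). Only the lines that attain the minimum somewhere contribute to roots; other lines are dominated. Here the surviving (envelope) indices are i = 3, i = 2, i = 1, i = 0.
Intersections between consecutive envelope lines give the roots: for adjacent envelope indices i < j the intersection is x = (a_i − a_j) / (j − i). Reading off the sorted break points: {-5, -2, 2}.
Verification: at each break x_0, at least two indices attain the minimum of min_i(a_i + i · x_0).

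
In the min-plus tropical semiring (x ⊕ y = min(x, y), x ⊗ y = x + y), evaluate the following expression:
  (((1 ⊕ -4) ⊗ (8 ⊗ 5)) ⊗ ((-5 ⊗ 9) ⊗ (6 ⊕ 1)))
(((1 ⊕ -4) ⊗ (8 ⊗ 5)) ⊗ ((-5 ⊗ 9) ⊗ (6 ⊕ 1))) = 14

Expand innermost to outermost. Recall ⊕ takes the minimum of its arguments and ⊗ takes their sum. Working out the expression (((1 ⊕ -4) ⊗ (8 ⊗ 5)) ⊗ ((-5 ⊗ 9) ⊗ (6 ⊕ 1))) gives 14.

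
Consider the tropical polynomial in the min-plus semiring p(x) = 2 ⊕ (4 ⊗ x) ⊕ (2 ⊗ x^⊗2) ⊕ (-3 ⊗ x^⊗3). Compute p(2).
p(2) = 2

A tropical monomial a ⊗ x^⊗i evaluates to a + i · x. Evaluating each term at x = 2:
  Term 0 contributes 2 + 0 · 2 = 2
  Term 1 contributes 4 + 1 · 2 = 6
  Term 2 contributes 2 + 2 · 2 = 6
  Term 3 contributes -3 + 3 · 2 = 3
p(2) = ⊕ of these = min[2, 6, 6, 3] = 2.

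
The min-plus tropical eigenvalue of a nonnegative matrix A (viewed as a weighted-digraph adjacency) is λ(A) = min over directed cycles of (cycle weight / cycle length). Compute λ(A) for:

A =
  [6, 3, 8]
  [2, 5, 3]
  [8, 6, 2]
λ(A) = 2

Enumerate directed cycles and compute their means (weight / length). Sample:
  cycle 0 → 0: weight = 6, length = 1, mean = 6/1 ≈ 6.000
  cycle 1 → 1: weight = 5, length = 1, mean = 5/1 ≈ 5.000
  cycle 2 → 2: weight = 2, length = 1, mean = 2/1 ≈ 2.000
  cycle 0 → 1 → 0: weight = 5, length = 2, mean = 5/2 ≈ 2.500
  cycle 0 → 2 → 0: weight = 16, length = 2, mean = 16/2 ≈ 8.000
  cycle 1 → 0 → 1: weight = 5, length = 2, mean = 5/2 ≈ 2.500
Minimum mean = 2.000, attained e.g. along the cycle 2 → 2 with weight 2 and length 1. So λ(A) = 2/1 = 2.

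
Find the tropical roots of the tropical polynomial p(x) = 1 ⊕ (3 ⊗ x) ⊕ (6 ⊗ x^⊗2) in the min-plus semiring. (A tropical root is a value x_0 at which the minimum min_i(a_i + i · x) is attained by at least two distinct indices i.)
Roots: {-3, -2}

Each tropical root is a break point of the lower envelope of the lines y = a_i + i · x (there are 3 lines, with slopes 0, 1, ..., 2). Only the lines that attain the minimum somewhere contribute to roots; other lines are dominated. Here the surviving (envelope) indices are i = 2, i = 1, i = 0.
Intersections between consecutive envelope lines give the roots: for adjacent envelope indices i < j the intersection is x = (a_i − a_j) / (j − i). Reading off the sorted break points: {-3, -2}.
Verification: at each break x_0, at least two indices attain the minimum of min_i(a_i + i · x_0).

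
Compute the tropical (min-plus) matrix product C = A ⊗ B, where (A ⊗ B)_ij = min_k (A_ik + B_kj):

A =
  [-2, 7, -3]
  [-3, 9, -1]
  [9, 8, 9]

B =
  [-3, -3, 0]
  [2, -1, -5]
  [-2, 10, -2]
A ⊗ B =
  [-5, -5, -5]
  [-6, -6, -3]
  [6, 6, 3]

Apply the min-plus product entry-by-entry:
  C[0][0] = min over k of (A[0][0] + B[0][0] = -2 + -3 = -5, A[0][1] + B[1][0] = 7 + 2 = 9, A[0][2] + B[2][0] = -3 + -2 = -5) = -5 (attained at k = 0)
  C[0][1] = min over k of (A[0][0] + B[0][1] = -2 + -3 = -5, A[0][1] + B[1][1] = 7 + -1 = 6, A[0][2] + B[2][1] = -3 + 10 = 7) = -5 (attained at k = 0)
  C[0][2] = min over k of (A[0][0] + B[0][2] = -2 + 0 = -2, A[0][1] + B[1][2] = 7 + -5 = 2, A[0][2] + B[2][2] = -3 + -2 = -5) = -5 (attained at k = 2)
  C[1][0] = min over k of (A[1][0] + B[0][0] = -3 + -3 = -6, A[1][1] + B[1][0] = 9 + 2 = 11, A[1][2] + B[2][0] = -1 + -2 = -3) = -6 (attained at k = 0)
  C[1][1] = min over k of (A[1][0] + B[0][1] = -3 + -3 = -6, A[1][1] + B[1][1] = 9 + -1 = 8, A[1][2] + B[2][1] = -1 + 10 = 9) = -6 (attained at k = 0)
  C[1][2] = min over k of (A[1][0] + B[0][2] = -3 + 0 = -3, A[1][1] + B[1][2] = 9 + -5 = 4, A[1][2] + B[2][2] = -1 + -2 = -3) = -3 (attained at k = 0)
  C[2][0] = min over k of (A[2][0] + B[0][0] = 9 + -3 = 6, A[2][1] + B[1][0] = 8 + 2 = 10, A[2][2] + B[2][0] = 9 + -2 = 7) = 6 (attained at k = 0)
  C[2][1] = min over k of (A[2][0] + B[0][1] = 9 + -3 = 6, A[2][1] + B[1][1] = 8 + -1 = 7, A[2][2] + B[2][1] = 9 + 10 = 19) = 6 (attained at k = 0)
  C[2][2] = min over k of (A[2][0] + B[0][2] = 9 + 0 = 9, A[2][1] + B[1][2] = 8 + -5 = 3, A[2][2] + B[2][2] = 9 + -2 = 7) = 3 (attained at k = 1)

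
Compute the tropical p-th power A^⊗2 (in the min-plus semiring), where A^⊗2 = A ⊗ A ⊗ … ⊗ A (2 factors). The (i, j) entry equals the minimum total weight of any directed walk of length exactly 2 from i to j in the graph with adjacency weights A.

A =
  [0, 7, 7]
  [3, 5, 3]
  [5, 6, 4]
A^⊗2 =
  [0, 7, 7]
  [3, 9, 7]
  [5, 10, 8]

Each entry (A^⊗2)_ij equals the minimum over all length-2 walks i = v_0 → v_1 → … → v_2 = j of Σ_t A[v_t][v_{t+1}]. For example, for (i, j) = (0, 2) we minimise over 3 possible intermediate vertex sequences; the minimum is 7, attained along the walk 0 → 0 → 2.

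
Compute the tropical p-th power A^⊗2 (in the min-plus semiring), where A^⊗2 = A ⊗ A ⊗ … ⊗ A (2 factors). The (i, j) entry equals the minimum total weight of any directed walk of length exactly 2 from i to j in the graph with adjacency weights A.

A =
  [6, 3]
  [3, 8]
A^⊗2 =
  [6, 9]
  [9, 6]

Each entry (A^⊗2)_ij equals the minimum over all length-2 walks i = v_0 → v_1 → … → v_2 = j of Σ_t A[v_t][v_{t+1}]. For example, for (i, j) = (0, 1) we minimise over 2 possible intermediate vertex sequences; the minimum is 9, attained along the walk 0 → 0 → 1.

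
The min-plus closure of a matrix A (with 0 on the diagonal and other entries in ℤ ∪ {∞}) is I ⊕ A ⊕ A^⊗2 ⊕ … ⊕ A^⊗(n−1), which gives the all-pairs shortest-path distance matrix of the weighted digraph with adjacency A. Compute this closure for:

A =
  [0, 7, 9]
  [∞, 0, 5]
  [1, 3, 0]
Closure =
  [0, 7, 9]
  [6, 0, 5]
  [1, 3, 0]

This is the Floyd-Warshall all-pairs shortest-path computation. For each intermediate vertex k = 0, 1, …, 2, update dist[i][j] ← min(dist[i][j], dist[i][k] + dist[k][j]). The final matrix gives, for each (i, j), the minimum total weight of any directed path from i to j (possibly empty when i = j).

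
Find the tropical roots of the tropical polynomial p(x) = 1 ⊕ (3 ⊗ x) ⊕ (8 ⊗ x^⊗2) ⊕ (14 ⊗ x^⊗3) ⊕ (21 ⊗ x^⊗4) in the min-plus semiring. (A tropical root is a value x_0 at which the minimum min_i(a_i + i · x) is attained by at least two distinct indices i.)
Roots: {-7, -6, -5, -2}

Each tropical root is a break point of the lower envelope of the lines y = a_i + i · x (there are 5 lines, with slopes 0, 1, ..., 4). Only the lines that attain the minimum somewhere contribute to roots; other lines are dominated. Here the surviving (envelope) indices are i = 4, i = 3, i = 2, i = 1, i = 0.
Intersections between consecutive envelope lines give the roots: for adjacent envelope indices i < j the intersection is x = (a_i − a_j) / (j − i). Reading off the sorted break points: {-7, -6, -5, -2}.
Verification: at each break x_0, at least two indices attain the minimum of min_i(a_i + i · x_0).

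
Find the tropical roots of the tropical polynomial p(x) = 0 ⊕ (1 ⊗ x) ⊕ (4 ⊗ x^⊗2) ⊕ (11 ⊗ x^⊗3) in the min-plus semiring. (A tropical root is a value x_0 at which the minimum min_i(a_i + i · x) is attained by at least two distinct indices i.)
Roots: {-7, -3, -1}

Each tropical root is a break point of the lower envelope of the lines y = a_i + i · x (there are 4 lines, with slopes 0, 1, ..., 3). Only the lines that attain the minimum somewhere contribute to roots; other lines are dominated. Here the surviving (envelope) indices are i = 3, i = 2, i = 1, i = 0.
Intersections between consecutive envelope lines give the roots: for adjacent envelope indices i < j the intersection is x = (a_i − a_j) / (j − i). Reading off the sorted break points: {-7, -3, -1}.
Verification: at each break x_0, at least two indices attain the minimum of min_i(a_i + i · x_0).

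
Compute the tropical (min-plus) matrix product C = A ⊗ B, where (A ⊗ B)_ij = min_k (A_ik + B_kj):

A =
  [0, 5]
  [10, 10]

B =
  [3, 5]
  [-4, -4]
A ⊗ B =
  [1, 1]
  [6, 6]

Apply the min-plus product entry-by-entry:
  C[0][0] = min over k of (A[0][0] + B[0][0] = 0 + 3 = 3, A[0][1] + B[1][0] = 5 + -4 = 1) = 1 (attained at k = 1)
  C[0][1] = min over k of (A[0][0] + B[0][1] = 0 + 5 = 5, A[0][1] + B[1][1] = 5 + -4 = 1) = 1 (attained at k = 1)
  C[1][0] = min over k of (A[1][0] + B[0][0] = 10 + 3 = 13, A[1][1] + B[1][0] = 10 + -4 = 6) = 6 (attained at k = 1)
  C[1][1] = min over k of (A[1][0] + B[0][1] = 10 + 5 = 15, A[1][1] + B[1][1] = 10 + -4 = 6) = 6 (attained at k = 1)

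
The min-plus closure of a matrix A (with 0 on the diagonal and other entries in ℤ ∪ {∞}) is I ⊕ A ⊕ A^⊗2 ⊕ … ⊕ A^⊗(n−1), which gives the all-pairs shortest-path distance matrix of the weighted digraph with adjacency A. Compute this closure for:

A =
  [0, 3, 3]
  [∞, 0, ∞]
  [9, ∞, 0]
Closure =
  [0, 3, 3]
  [∞, 0, ∞]
  [9, 12, 0]

This is the Floyd-Warshall all-pairs shortest-path computation. For each intermediate vertex k = 0, 1, …, 2, update dist[i][j] ← min(dist[i][j], dist[i][k] + dist[k][j]). The final matrix gives, for each (i, j), the minimum total weight of any directed path from i to j (possibly empty when i = j).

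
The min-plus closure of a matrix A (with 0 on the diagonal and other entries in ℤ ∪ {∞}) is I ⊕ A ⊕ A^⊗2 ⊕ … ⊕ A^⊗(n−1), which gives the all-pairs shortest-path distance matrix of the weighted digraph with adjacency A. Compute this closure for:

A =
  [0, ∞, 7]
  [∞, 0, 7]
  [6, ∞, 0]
Closure =
  [0, ∞, 7]
  [13, 0, 7]
  [6, ∞, 0]

This is the Floyd-Warshall all-pairs shortest-path computation. For each intermediate vertex k = 0, 1, …, 2, update dist[i][j] ← min(dist[i][j], dist[i][k] + dist[k][j]). The final matrix gives, for each (i, j), the minimum total weight of any directed path from i to j (possibly empty when i = j).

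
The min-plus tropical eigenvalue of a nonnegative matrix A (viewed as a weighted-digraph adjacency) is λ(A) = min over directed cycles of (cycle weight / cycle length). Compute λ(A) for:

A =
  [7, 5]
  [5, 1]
λ(A) = 1

Enumerate directed cycles and compute their means (weight / length). Sample:
  cycle 0 → 0: weight = 7, length = 1, mean = 7/1 ≈ 7.000
  cycle 1 → 1: weight = 1, length = 1, mean = 1/1 ≈ 1.000
  cycle 0 → 1 → 0: weight = 10, length = 2, mean = 10/2 ≈ 5.000
  cycle 1 → 0 → 1: weight = 10, length = 2, mean = 10/2 ≈ 5.000
Minimum mean = 1.000, attained e.g. along the cycle 1 → 1 with weight 1 and length 1. So λ(A) = 1/1 = 1.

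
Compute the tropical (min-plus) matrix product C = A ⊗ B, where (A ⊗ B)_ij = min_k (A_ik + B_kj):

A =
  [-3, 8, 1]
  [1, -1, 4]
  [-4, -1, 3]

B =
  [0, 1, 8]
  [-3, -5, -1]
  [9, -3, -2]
A ⊗ B =
  [-3, -2, -1]
  [-4, -6, -2]
  [-4, -6, -2]

Apply the min-plus product entry-by-entry:
  C[0][0] = min over k of (A[0][0] + B[0][0] = -3 + 0 = -3, A[0][1] + B[1][0] = 8 + -3 = 5, A[0][2] + B[2][0] = 1 + 9 = 10) = -3 (attained at k = 0)
  C[0][1] = min over k of (A[0][0] + B[0][1] = -3 + 1 = -2, A[0][1] + B[1][1] = 8 + -5 = 3, A[0][2] + B[2][1] = 1 + -3 = -2) = -2 (attained at k = 0)
  C[0][2] = min over k of (A[0][0] + B[0][2] = -3 + 8 = 5, A[0][1] + B[1][2] = 8 + -1 = 7, A[0][2] + B[2][2] = 1 + -2 = -1) = -1 (attained at k = 2)
  C[1][0] = min over k of (A[1][0] + B[0][0] = 1 + 0 = 1, A[1][1] + B[1][0] = -1 + -3 = -4, A[1][2] + B[2][0] = 4 + 9 = 13) = -4 (attained at k = 1)
  C[1][1] = min over k of (A[1][0] + B[0][1] = 1 + 1 = 2, A[1][1] + B[1][1] = -1 + -5 = -6, A[1][2] + B[2][1] = 4 + -3 = 1) = -6 (attained at k = 1)
  C[1][2] = min over k of (A[1][0] + B[0][2] = 1 + 8 = 9, A[1][1] + B[1][2] = -1 + -1 = -2, A[1][2] + B[2][2] = 4 + -2 = 2) = -2 (attained at k = 1)
  C[2][0] = min over k of (A[2][0] + B[0][0] = -4 + 0 = -4, A[2][1] + B[1][0] = -1 + -3 = -4, A[2][2] + B[2][0] = 3 + 9 = 12) = -4 (attained at k = 0)
  C[2][1] = min over k of (A[2][0] + B[0][1] = -4 + 1 = -3, A[2][1] + B[1][1] = -1 + -5 = -6, A[2][2] + B[2][1] = 3 + -3 = 0) = -6 (attained at k = 1)
  C[2][2] = min over k of (A[2][0] + B[0][2] = -4 + 8 = 4, A[2][1] + B[1][2] = -1 + -1 = -2, A[2][2] + B[2][2] = 3 + -2 = 1) = -2 (attained at k = 1)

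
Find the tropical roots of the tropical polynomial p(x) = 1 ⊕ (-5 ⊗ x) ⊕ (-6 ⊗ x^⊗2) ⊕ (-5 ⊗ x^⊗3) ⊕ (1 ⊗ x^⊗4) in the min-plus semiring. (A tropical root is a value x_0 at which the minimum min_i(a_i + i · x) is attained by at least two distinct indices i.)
Roots: {-6, -1, 1, 6}

Each tropical root is a break point of the lower envelope of the lines y = a_i + i · x (there are 5 lines, with slopes 0, 1, ..., 4). Only the lines that attain the minimum somewhere contribute to roots; other lines are dominated. Here the surviving (envelope) indices are i = 4, i = 3, i = 2, i = 1, i = 0.
Intersections between consecutive envelope lines give the roots: for adjacent envelope indices i < j the intersection is x = (a_i − a_j) / (j − i). Reading off the sorted break points: {-6, -1, 1, 6}.
Verification: at each break x_0, at least two indices attain the minimum of min_i(a_i + i · x_0).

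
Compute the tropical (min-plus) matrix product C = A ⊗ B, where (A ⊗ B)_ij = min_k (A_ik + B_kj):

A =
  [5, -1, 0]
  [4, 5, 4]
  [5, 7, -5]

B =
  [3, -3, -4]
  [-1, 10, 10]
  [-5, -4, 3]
A ⊗ B =
  [-5, -4, 1]
  [-1, 0, 0]
  [-10, -9, -2]

Apply the min-plus product entry-by-entry:
  C[0][0] = min over k of (A[0][0] + B[0][0] = 5 + 3 = 8, A[0][1] + B[1][0] = -1 + -1 = -2, A[0][2] + B[2][0] = 0 + -5 = -5) = -5 (attained at k = 2)
  C[0][1] = min over k of (A[0][0] + B[0][1] = 5 + -3 = 2, A[0][1] + B[1][1] = -1 + 10 = 9, A[0][2] + B[2][1] = 0 + -4 = -4) = -4 (attained at k = 2)
  C[0][2] = min over k of (A[0][0] + B[0][2] = 5 + -4 = 1, A[0][1] + B[1][2] = -1 + 10 = 9, A[0][2] + B[2][2] = 0 + 3 = 3) = 1 (attained at k = 0)
  C[1][0] = min over k of (A[1][0] + B[0][0] = 4 + 3 = 7, A[1][1] + B[1][0] = 5 + -1 = 4, A[1][2] + B[2][0] = 4 + -5 = -1) = -1 (attained at k = 2)
  C[1][1] = min over k of (A[1][0] + B[0][1] = 4 + -3 = 1, A[1][1] + B[1][1] = 5 + 10 = 15, A[1][2] + B[2][1] = 4 + -4 = 0) = 0 (attained at k = 2)
  C[1][2] = min over k of (A[1][0] + B[0][2] = 4 + -4 = 0, A[1][1] + B[1][2] = 5 + 10 = 15, A[1][2] + B[2][2] = 4 + 3 = 7) = 0 (attained at k = 0)
  C[2][0] = min over k of (A[2][0] + B[0][0] = 5 + 3 = 8, A[2][1] + B[1][0] = 7 + -1 = 6, A[2][2] + B[2][0] = -5 + -5 = -10) = -10 (attained at k = 2)
  C[2][1] = min over k of (A[2][0] + B[0][1] = 5 + -3 = 2, A[2][1] + B[1][1] = 7 + 10 = 17, A[2][2] + B[2][1] = -5 + -4 = -9) = -9 (attained at k = 2)
  C[2][2] = min over k of (A[2][0] + B[0][2] = 5 + -4 = 1, A[2][1] + B[1][2] = 7 + 10 = 17, A[2][2] + B[2][2] = -5 + 3 = -2) = -2 (attained at k = 2)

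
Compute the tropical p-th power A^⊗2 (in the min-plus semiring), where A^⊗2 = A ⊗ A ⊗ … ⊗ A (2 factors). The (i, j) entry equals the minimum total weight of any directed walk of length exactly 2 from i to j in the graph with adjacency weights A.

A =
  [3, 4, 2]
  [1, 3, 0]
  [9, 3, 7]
A^⊗2 =
  [5, 5, 4]
  [4, 3, 3]
  [4, 6, 3]

Each entry (A^⊗2)_ij equals the minimum over all length-2 walks i = v_0 → v_1 → … → v_2 = j of Σ_t A[v_t][v_{t+1}]. For example, for (i, j) = (0, 2) we minimise over 3 possible intermediate vertex sequences; the minimum is 4, attained along the walk 0 → 1 → 2.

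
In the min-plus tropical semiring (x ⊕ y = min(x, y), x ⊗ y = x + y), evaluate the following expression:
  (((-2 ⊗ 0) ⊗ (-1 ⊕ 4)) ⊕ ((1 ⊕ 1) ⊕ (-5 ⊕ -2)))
(((-2 ⊗ 0) ⊗ (-1 ⊕ 4)) ⊕ ((1 ⊕ 1) ⊕ (-5 ⊕ -2))) = -5

Expand innermost to outermost. Recall ⊕ takes the minimum of its arguments and ⊗ takes their sum. Working out the expression (((-2 ⊗ 0) ⊗ (-1 ⊕ 4)) ⊕ ((1 ⊕ 1) ⊕ (-5 ⊕ -2))) gives -5.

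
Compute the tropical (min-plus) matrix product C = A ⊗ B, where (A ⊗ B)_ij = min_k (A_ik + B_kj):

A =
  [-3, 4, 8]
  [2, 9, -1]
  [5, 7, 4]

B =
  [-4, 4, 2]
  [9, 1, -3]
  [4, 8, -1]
A ⊗ B =
  [-7, 1, -1]
  [-2, 6, -2]
  [1, 8, 3]

Apply the min-plus product entry-by-entry:
  C[0][0] = min over k of (A[0][0] + B[0][0] = -3 + -4 = -7, A[0][1] + B[1][0] = 4 + 9 = 13, A[0][2] + B[2][0] = 8 + 4 = 12) = -7 (attained at k = 0)
  C[0][1] = min over k of (A[0][0] + B[0][1] = -3 + 4 = 1, A[0][1] + B[1][1] = 4 + 1 = 5, A[0][2] + B[2][1] = 8 + 8 = 16) = 1 (attained at k = 0)
  C[0][2] = min over k of (A[0][0] + B[0][2] = -3 + 2 = -1, A[0][1] + B[1][2] = 4 + -3 = 1, A[0][2] + B[2][2] = 8 + -1 = 7) = -1 (attained at k = 0)
  C[1][0] = min over k of (A[1][0] + B[0][0] = 2 + -4 = -2, A[1][1] + B[1][0] = 9 + 9 = 18, A[1][2] + B[2][0] = -1 + 4 = 3) = -2 (attained at k = 0)
  C[1][1] = min over k of (A[1][0] + B[0][1] = 2 + 4 = 6, A[1][1] + B[1][1] = 9 + 1 = 10, A[1][2] + B[2][1] = -1 + 8 = 7) = 6 (attained at k = 0)
  C[1][2] = min over k of (A[1][0] + B[0][2] = 2 + 2 = 4, A[1][1] + B[1][2] = 9 + -3 = 6, A[1][2] + B[2][2] = -1 + -1 = -2) = -2 (attained at k = 2)
  C[2][0] = min over k of (A[2][0] + B[0][0] = 5 + -4 = 1, A[2][1] + B[1][0] = 7 + 9 = 16, A[2][2] + B[2][0] = 4 + 4 = 8) = 1 (attained at k = 0)
  C[2][1] = min over k of (A[2][0] + B[0][1] = 5 + 4 = 9, A[2][1] + B[1][1] = 7 + 1 = 8, A[2][2] + B[2][1] = 4 + 8 = 12) = 8 (attained at k = 1)
  C[2][2] = min over k of (A[2][0] + B[0][2] = 5 + 2 = 7, A[2][1] + B[1][2] = 7 + -3 = 4, A[2][2] + B[2][2] = 4 + -1 = 3) = 3 (attained at k = 2)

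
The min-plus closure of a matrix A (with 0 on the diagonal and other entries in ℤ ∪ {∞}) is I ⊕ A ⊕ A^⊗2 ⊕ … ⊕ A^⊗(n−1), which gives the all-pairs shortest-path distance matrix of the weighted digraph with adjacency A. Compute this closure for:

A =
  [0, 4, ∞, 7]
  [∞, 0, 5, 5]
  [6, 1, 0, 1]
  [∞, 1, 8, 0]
Closure =
  [0, 4, 9, 7]
  [11, 0, 5, 5]
  [6, 1, 0, 1]
  [12, 1, 6, 0]

This is the Floyd-Warshall all-pairs shortest-path computation. For each intermediate vertex k = 0, 1, …, 3, update dist[i][j] ← min(dist[i][j], dist[i][k] + dist[k][j]). The final matrix gives, for each (i, j), the minimum total weight of any directed path from i to j (possibly empty when i = j).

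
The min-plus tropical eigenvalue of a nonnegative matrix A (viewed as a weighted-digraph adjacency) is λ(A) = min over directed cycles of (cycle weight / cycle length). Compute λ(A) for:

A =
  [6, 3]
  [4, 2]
λ(A) = 2

Enumerate directed cycles and compute their means (weight / length). Sample:
  cycle 0 → 0: weight = 6, length = 1, mean = 6/1 ≈ 6.000
  cycle 1 → 1: weight = 2, length = 1, mean = 2/1 ≈ 2.000
  cycle 0 → 1 → 0: weight = 7, length = 2, mean = 7/2 ≈ 3.500
  cycle 1 → 0 → 1: weight = 7, length = 2, mean = 7/2 ≈ 3.500
Minimum mean = 2.000, attained e.g. along the cycle 1 → 1 with weight 2 and length 1. So λ(A) = 2/1 = 2.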